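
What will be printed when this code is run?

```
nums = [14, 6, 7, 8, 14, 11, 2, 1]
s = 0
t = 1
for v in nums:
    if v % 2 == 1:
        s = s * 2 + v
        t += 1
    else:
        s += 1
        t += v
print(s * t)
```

3696

v=14: not odd, s = 0+1 = 1; t=15
v=6: not odd, s = 1+1 = 2; t=21
v=7: odd, s = 2*2+7 = 11; t=22
v=8: not odd, s = 11+1 = 12; t=30
v=14: not odd, s = 12+1 = 13; t=44
v=11: odd, s = 13*2+11 = 37; t=45
v=2: not odd, s = 37+1 = 38; t=47
v=1: odd, s = 38*2+1 = 77; t=48
s*t = 77*48 = 3696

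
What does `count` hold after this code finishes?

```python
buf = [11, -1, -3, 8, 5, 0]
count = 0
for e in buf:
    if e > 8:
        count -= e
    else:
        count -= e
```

e=11: >8, count = 0-11 = -11
e=-1: not >8, count = (-11)-(-1) = -10
e=-3: not >8, count = (-10)-(-3) = -7
e=8: not >8, count = (-7)-8 = -15
e=5: not >8, count = (-15)-5 = -20
e=0: not >8, count = (-20)-0 = -20

-20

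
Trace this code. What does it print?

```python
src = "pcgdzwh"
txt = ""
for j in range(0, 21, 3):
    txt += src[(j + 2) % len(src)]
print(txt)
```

j=0: add src[2]='g' → 'g'
j=3: add src[5]='w' → 'gw'
j=6: add src[1]='c' → 'gwc'
j=9: add src[4]='z' → 'gwcz'
j=12: add src[0]='p' → 'gwczp'
j=15: add src[3]='d' → 'gwczpd'
j=18: add src[6]='h' → 'gwczpdh'

gwczpdh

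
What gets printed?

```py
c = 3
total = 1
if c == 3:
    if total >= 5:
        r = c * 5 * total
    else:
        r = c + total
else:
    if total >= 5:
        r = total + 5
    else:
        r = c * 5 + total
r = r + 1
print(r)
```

c=3, total=1
c == 3 is True; total >= 5 is False
→ r = c + total = 4
r = 4+1 = 5

5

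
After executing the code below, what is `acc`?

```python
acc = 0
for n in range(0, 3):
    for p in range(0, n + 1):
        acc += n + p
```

12

n=0,p=0: acc = 0+0 = 0
n=1,p=0: acc = 0+1 = 1
n=1,p=1: acc = 1+2 = 3
n=2,p=0: acc = 3+2 = 5
n=2,p=1: acc = 5+3 = 8
n=2,p=2: acc = 8+4 = 12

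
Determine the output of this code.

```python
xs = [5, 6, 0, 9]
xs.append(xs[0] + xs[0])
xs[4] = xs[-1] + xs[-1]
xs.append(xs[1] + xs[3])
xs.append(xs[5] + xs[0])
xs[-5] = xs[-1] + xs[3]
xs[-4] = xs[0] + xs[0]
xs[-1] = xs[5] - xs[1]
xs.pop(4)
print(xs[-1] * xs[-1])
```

append xs[0]+xs[0] = 5+5 = 10 → [5, 6, 0, 9, 10]
xs[4] = xs[-1]+xs[-1] = 10+10 = 20 → [5, 6, 0, 9, 20]
append xs[1]+xs[3] = 6+9 = 15 → [5, 6, 0, 9, 20, 15]
append xs[5]+xs[0] = 15+5 = 20 → [5, 6, 0, 9, 20, 15, 20]
xs[-5] = xs[-1]+xs[3] = 20+9 = 29 → [5, 6, 29, 9, 20, 15, 20]
xs[-4] = xs[0]+xs[0] = 5+5 = 10 → [5, 6, 29, 10, 20, 15, 20]
xs[-1] = xs[5]-xs[1] = 15-6 = 9 → [5, 6, 29, 10, 20, 15, 9]
pop(4) removes 20 → [5, 6, 29, 10, 15, 9]
xs[-1]*xs[-1] = 9*9 = 81

81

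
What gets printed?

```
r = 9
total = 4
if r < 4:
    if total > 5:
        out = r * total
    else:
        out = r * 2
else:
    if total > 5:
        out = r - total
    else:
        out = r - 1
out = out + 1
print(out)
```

r=9, total=4
r < 4 is False; total > 5 is False
→ out = r - 1 = 8
out = 8+1 = 9

9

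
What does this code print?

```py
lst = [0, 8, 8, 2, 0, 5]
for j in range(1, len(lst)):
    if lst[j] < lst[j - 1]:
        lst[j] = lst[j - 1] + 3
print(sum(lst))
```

58

j=1: 8>=0, unchanged → [0, 8, 8, 2, 0, 5]
j=2: 8>=8, unchanged → [0, 8, 8, 2, 0, 5]
j=3: 2<8, lst[3] = 8+3 = 11 → [0, 8, 8, 11, 0, 5]
j=4: 0<11, lst[4] = 11+3 = 14 → [0, 8, 8, 11, 14, 5]
j=5: 5<14, lst[5] = 14+3 = 17 → [0, 8, 8, 11, 14, 17]
sum = 58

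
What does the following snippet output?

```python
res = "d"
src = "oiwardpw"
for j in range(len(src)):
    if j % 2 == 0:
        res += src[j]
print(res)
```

dowrp

j=0: add 'o' → 'do'
j=1: skip
j=2: add 'w' → 'dow'
j=3: skip
j=4: add 'r' → 'dowr'
j=5: skip
j=6: add 'p' → 'dowrp'
j=7: skip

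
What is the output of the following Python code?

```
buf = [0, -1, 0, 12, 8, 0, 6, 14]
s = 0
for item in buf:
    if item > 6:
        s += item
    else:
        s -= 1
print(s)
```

29

item=0: not >6, s = 0-1 = -1
item=-1: not >6, s = (-1)-1 = -2
item=0: not >6, s = (-2)-1 = -3
item=12: >6, s = (-3)+12 = 9
item=8: >6, s = 9+8 = 17
item=0: not >6, s = 17-1 = 16
item=6: not >6, s = 16-1 = 15
item=14: >6, s = 15+14 = 29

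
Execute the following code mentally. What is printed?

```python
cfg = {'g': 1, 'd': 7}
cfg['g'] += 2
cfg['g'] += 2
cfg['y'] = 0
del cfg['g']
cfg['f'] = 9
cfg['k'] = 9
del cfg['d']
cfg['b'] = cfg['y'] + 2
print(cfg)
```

cfg['g'] = 1+2 = 3 → {'g': 3, 'd': 7}
cfg['g'] = 3+2 = 5 → {'g': 5, 'd': 7}
cfg['y'] = 0 → {'g': 5, 'd': 7, 'y': 0}
del 'g' → {'d': 7, 'y': 0}
cfg['f'] = 9 → {'d': 7, 'y': 0, 'f': 9}
cfg['k'] = 9 → {'d': 7, 'y': 0, 'f': 9, 'k': 9}
del 'd' → {'y': 0, 'f': 9, 'k': 9}
cfg['b'] = cfg['y']+2 = 2 → {'y': 0, 'f': 9, 'k': 9, 'b': 2}

{'y': 0, 'f': 9, 'k': 9, 'b': 2}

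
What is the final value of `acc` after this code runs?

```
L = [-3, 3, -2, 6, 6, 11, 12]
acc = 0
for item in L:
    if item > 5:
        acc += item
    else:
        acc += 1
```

38

item=-3: not >5, acc = 0+1 = 1
item=3: not >5, acc = 1+1 = 2
item=-2: not >5, acc = 2+1 = 3
item=6: >5, acc = 3+6 = 9
item=6: >5, acc = 9+6 = 15
item=11: >5, acc = 15+11 = 26
item=12: >5, acc = 26+12 = 38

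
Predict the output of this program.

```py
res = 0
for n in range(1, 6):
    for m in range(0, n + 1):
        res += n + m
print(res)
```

105

n=1,m=0: res = 0+1 = 1
n=1,m=1: res = 1+2 = 3
n=2,m=0: res = 3+2 = 5
n=2,m=1: res = 5+3 = 8
n=2,m=2: res = 8+4 = 12
n=3,m=0: res = 12+3 = 15
n=3,m=1: res = 15+4 = 19
n=3,m=2: res = 19+5 = 24
n=3,m=3: res = 24+6 = 30
n=4,m=0: res = 30+4 = 34
n=4,m=1: res = 34+5 = 39
n=4,m=2: res = 39+6 = 45
n=4,m=3: res = 45+7 = 52
n=4,m=4: res = 52+8 = 60
n=5,m=0: res = 60+5 = 65
n=5,m=1: res = 65+6 = 71
n=5,m=2: res = 71+7 = 78
n=5,m=3: res = 78+8 = 86
n=5,m=4: res = 86+9 = 95
n=5,m=5: res = 95+10 = 105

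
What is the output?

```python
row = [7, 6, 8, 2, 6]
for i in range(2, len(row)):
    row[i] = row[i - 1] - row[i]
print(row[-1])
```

-10

i=2: row[2] = 6-8 = -2 → [7, 6, -2, 2, 6]
i=3: row[3] = (-2)-2 = -4 → [7, 6, -2, -4, 6]
i=4: row[4] = (-4)-6 = -10 → [7, 6, -2, -4, -10]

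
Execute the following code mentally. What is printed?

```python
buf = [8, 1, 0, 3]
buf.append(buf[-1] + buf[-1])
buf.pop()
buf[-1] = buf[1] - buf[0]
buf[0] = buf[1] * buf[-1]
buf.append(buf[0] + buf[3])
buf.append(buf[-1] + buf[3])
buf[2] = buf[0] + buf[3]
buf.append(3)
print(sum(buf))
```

-59

append buf[-1]+buf[-1] = 3+3 = 6 → [8, 1, 0, 3, 6]
pop() removes 6 → [8, 1, 0, 3]
buf[-1] = buf[1]-buf[0] = 1-8 = -7 → [8, 1, 0, -7]
buf[0] = buf[1]*buf[-1] = 1*(-7) = -7 → [-7, 1, 0, -7]
append buf[0]+buf[3] = (-7)+(-7) = -14 → [-7, 1, 0, -7, -14]
append buf[-1]+buf[3] = (-14)+(-7) = -21 → [-7, 1, 0, -7, -14, -21]
buf[2] = buf[0]+buf[3] = (-7)+(-7) = -14 → [-7, 1, -14, -7, -14, -21]
append 3 → [-7, 1, -14, -7, -14, -21, 3]
sum = -59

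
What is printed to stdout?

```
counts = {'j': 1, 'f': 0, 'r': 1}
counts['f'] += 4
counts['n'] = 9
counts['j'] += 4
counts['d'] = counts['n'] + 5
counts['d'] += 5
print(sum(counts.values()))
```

38

counts['f'] = 0+4 = 4 → {'j': 1, 'f': 4, 'r': 1}
counts['n'] = 9 → {'j': 1, 'f': 4, 'r': 1, 'n': 9}
counts['j'] = 1+4 = 5 → {'j': 5, 'f': 4, 'r': 1, 'n': 9}
counts['d'] = counts['n']+5 = 14 → {'j': 5, 'f': 4, 'r': 1, 'n': 9, 'd': 14}
counts['d'] = 14+5 = 19 → {'j': 5, 'f': 4, 'r': 1, 'n': 9, 'd': 19}
sum of values = 38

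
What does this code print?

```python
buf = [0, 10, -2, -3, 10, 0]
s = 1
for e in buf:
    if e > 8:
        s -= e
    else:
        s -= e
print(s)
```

e=0: not >8, s = 1-0 = 1
e=10: >8, s = 1-10 = -9
e=-2: not >8, s = (-9)-(-2) = -7
e=-3: not >8, s = (-7)-(-3) = -4
e=10: >8, s = (-4)-10 = -14
e=0: not >8, s = (-14)-0 = -14

-14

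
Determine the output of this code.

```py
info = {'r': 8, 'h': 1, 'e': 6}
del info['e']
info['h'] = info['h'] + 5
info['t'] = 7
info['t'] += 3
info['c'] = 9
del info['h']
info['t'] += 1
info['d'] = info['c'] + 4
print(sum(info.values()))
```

41

del 'e' → {'r': 8, 'h': 1}
info['h'] = info['h']+5 = 6 → {'r': 8, 'h': 6}
info['t'] = 7 → {'r': 8, 'h': 6, 't': 7}
info['t'] = 7+3 = 10 → {'r': 8, 'h': 6, 't': 10}
info['c'] = 9 → {'r': 8, 'h': 6, 't': 10, 'c': 9}
del 'h' → {'r': 8, 't': 10, 'c': 9}
info['t'] = 10+1 = 11 → {'r': 8, 't': 11, 'c': 9}
info['d'] = info['c']+4 = 13 → {'r': 8, 't': 11, 'c': 9, 'd': 13}
sum of values = 41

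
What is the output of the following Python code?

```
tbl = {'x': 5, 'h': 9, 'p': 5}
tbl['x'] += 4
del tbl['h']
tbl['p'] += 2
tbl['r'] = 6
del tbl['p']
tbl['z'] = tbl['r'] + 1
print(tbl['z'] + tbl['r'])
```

13

tbl['x'] = 5+4 = 9 → {'x': 9, 'h': 9, 'p': 5}
del 'h' → {'x': 9, 'p': 5}
tbl['p'] = 5+2 = 7 → {'x': 9, 'p': 7}
tbl['r'] = 6 → {'x': 9, 'p': 7, 'r': 6}
del 'p' → {'x': 9, 'r': 6}
tbl['z'] = tbl['r']+1 = 7 → {'x': 9, 'r': 6, 'z': 7}
tbl['z']+tbl['r'] = 7+6 = 13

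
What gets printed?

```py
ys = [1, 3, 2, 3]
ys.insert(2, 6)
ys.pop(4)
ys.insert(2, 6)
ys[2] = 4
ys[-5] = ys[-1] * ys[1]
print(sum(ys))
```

insert 6 at 2 → [1, 3, 6, 2, 3]
pop(4) removes 3 → [1, 3, 6, 2]
insert 6 at 2 → [1, 3, 6, 6, 2]
ys[2] = 4 → [1, 3, 4, 6, 2]
ys[-5] = ys[-1]*ys[1] = 2*3 = 6 → [6, 3, 4, 6, 2]
sum = 21

21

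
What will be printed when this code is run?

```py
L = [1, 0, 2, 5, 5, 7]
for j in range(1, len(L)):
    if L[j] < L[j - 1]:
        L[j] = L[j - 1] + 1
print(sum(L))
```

22

j=1: 0<1, L[1] = 1+1 = 2 → [1, 2, 2, 5, 5, 7]
j=2: 2>=2, unchanged → [1, 2, 2, 5, 5, 7]
j=3: 5>=2, unchanged → [1, 2, 2, 5, 5, 7]
j=4: 5>=5, unchanged → [1, 2, 2, 5, 5, 7]
j=5: 7>=5, unchanged → [1, 2, 2, 5, 5, 7]
sum = 22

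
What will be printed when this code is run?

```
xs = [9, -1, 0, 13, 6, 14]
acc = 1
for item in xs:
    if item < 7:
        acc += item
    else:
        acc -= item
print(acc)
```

-30

item=9: not <7, acc = 1-9 = -8
item=-1: <7, acc = (-8)+(-1) = -9
item=0: <7, acc = (-9)+0 = -9
item=13: not <7, acc = (-9)-13 = -22
item=6: <7, acc = (-22)+6 = -16
item=14: not <7, acc = (-16)-14 = -30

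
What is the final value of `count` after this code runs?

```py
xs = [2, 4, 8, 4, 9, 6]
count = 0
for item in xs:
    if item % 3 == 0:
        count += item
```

item=2: not %3==0
item=4: not %3==0
item=8: not %3==0
item=4: not %3==0
item=9: %3==0, count = 0+9 = 9
item=6: %3==0, count = 9+6 = 15

15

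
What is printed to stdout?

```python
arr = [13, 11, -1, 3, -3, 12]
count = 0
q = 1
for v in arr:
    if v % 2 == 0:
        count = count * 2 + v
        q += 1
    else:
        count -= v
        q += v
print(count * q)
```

-850

v=13: not even, count = 0-13 = -13; q=14
v=11: not even, count = (-13)-11 = -24; q=25
v=-1: not even, count = (-24)-(-1) = -23; q=24
v=3: not even, count = (-23)-3 = -26; q=27
v=-3: not even, count = (-26)-(-3) = -23; q=24
v=12: even, count = (-23)*2+12 = -34; q=25
count*q = (-34)*25 = -850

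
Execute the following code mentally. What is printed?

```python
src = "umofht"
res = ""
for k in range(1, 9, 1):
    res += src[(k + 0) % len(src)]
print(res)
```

k=1: add src[1]='m' → 'm'
k=2: add src[2]='o' → 'mo'
k=3: add src[3]='f' → 'mof'
k=4: add src[4]='h' → 'mofh'
k=5: add src[5]='t' → 'mofht'
k=6: add src[0]='u' → 'mofhtu'
k=7: add src[1]='m' → 'mofhtum'
k=8: add src[2]='o' → 'mofhtumo'

mofhtumo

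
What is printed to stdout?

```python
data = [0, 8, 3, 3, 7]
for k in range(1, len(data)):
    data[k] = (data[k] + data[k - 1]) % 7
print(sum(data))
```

5

k=1: data[1] = (8+0)%7 = 1 → [0, 1, 3, 3, 7]
k=2: data[2] = (3+1)%7 = 4 → [0, 1, 4, 3, 7]
k=3: data[3] = (3+4)%7 = 0 → [0, 1, 4, 0, 7]
k=4: data[4] = (7+0)%7 = 0 → [0, 1, 4, 0, 0]
sum = 5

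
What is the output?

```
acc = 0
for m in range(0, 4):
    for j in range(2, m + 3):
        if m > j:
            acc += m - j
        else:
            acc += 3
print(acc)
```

m=0,j=2: not 0>2, acc = 0+3 = 3
m=1,j=2: not 1>2, acc = 3+3 = 6
m=1,j=3: not 1>3, acc = 6+3 = 9
m=2,j=2: not 2>2, acc = 9+3 = 12
m=2,j=3: not 2>3, acc = 12+3 = 15
m=2,j=4: not 2>4, acc = 15+3 = 18
m=3,j=2: 3>2, acc = 18+1 = 19
m=3,j=3: not 3>3, acc = 19+3 = 22
m=3,j=4: not 3>4, acc = 22+3 = 25
m=3,j=5: not 3>5, acc = 25+3 = 28

28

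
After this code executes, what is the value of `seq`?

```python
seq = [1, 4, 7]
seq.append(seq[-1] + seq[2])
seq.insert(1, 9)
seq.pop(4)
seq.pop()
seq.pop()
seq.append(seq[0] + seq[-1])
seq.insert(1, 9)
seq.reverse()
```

[10, 9, 9, 1]

append seq[-1]+seq[2] = 7+7 = 14 → [1, 4, 7, 14]
insert 9 at 1 → [1, 9, 4, 7, 14]
pop(4) removes 14 → [1, 9, 4, 7]
pop() removes 7 → [1, 9, 4]
pop() removes 4 → [1, 9]
append seq[0]+seq[-1] = 1+9 = 10 → [1, 9, 10]
insert 9 at 1 → [1, 9, 9, 10]
reverse → [10, 9, 9, 1]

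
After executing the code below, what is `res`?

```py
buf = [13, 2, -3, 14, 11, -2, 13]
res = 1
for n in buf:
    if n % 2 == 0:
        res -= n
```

n=13: not even
n=2: even, res = 1-2 = -1
n=-3: not even
n=14: even, res = (-1)-14 = -15
n=11: not even
n=-2: even, res = (-15)-(-2) = -13
n=13: not even

-13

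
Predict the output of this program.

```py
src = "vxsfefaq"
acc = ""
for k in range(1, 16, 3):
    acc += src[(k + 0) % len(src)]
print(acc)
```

xeqsf

k=1: add src[1]='x' → 'x'
k=4: add src[4]='e' → 'xe'
k=7: add src[7]='q' → 'xeq'
k=10: add src[2]='s' → 'xeqs'
k=13: add src[5]='f' → 'xeqsf'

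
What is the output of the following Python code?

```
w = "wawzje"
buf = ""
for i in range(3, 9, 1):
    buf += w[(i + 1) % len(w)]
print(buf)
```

jewawz

i=3: add w[4]='j' → 'j'
i=4: add w[5]='e' → 'je'
i=5: add w[0]='w' → 'jew'
i=6: add w[1]='a' → 'jewa'
i=7: add w[2]='w' → 'jewaw'
i=8: add w[3]='z' → 'jewawz'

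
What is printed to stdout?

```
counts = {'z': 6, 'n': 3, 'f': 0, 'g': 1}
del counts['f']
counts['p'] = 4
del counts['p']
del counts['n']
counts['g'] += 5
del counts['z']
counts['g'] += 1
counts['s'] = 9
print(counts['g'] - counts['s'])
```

del 'f' → {'z': 6, 'n': 3, 'g': 1}
counts['p'] = 4 → {'z': 6, 'n': 3, 'g': 1, 'p': 4}
del 'p' → {'z': 6, 'n': 3, 'g': 1}
del 'n' → {'z': 6, 'g': 1}
counts['g'] = 1+5 = 6 → {'z': 6, 'g': 6}
del 'z' → {'g': 6}
counts['g'] = 6+1 = 7 → {'g': 7}
counts['s'] = 9 → {'g': 7, 's': 9}
counts['g']-counts['s'] = 7-9 = -2

-2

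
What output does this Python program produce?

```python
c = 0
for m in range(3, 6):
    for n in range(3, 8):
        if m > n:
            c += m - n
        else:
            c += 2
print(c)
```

m=3,n=3: not 3>3, c = 0+2 = 2
m=3,n=4: not 3>4, c = 2+2 = 4
m=3,n=5: not 3>5, c = 4+2 = 6
m=3,n=6: not 3>6, c = 6+2 = 8
m=3,n=7: not 3>7, c = 8+2 = 10
m=4,n=3: 4>3, c = 10+1 = 11
m=4,n=4: not 4>4, c = 11+2 = 13
m=4,n=5: not 4>5, c = 13+2 = 15
m=4,n=6: not 4>6, c = 15+2 = 17
m=4,n=7: not 4>7, c = 17+2 = 19
m=5,n=3: 5>3, c = 19+2 = 21
m=5,n=4: 5>4, c = 21+1 = 22
m=5,n=5: not 5>5, c = 22+2 = 24
m=5,n=6: not 5>6, c = 24+2 = 26
m=5,n=7: not 5>7, c = 26+2 = 28

28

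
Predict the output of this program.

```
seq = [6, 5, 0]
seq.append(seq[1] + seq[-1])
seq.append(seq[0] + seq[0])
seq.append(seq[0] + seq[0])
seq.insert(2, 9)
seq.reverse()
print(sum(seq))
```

49

append seq[1]+seq[-1] = 5+0 = 5 → [6, 5, 0, 5]
append seq[0]+seq[0] = 6+6 = 12 → [6, 5, 0, 5, 12]
append seq[0]+seq[0] = 6+6 = 12 → [6, 5, 0, 5, 12, 12]
insert 9 at 2 → [6, 5, 9, 0, 5, 12, 12]
reverse → [12, 12, 5, 0, 9, 5, 6]
sum = 49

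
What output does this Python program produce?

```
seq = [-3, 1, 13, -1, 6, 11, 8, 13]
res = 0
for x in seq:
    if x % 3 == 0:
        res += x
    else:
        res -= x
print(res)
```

-42

x=-3: %3==0, res = 0+(-3) = -3
x=1: not %3==0, res = (-3)-1 = -4
x=13: not %3==0, res = (-4)-13 = -17
x=-1: not %3==0, res = (-17)-(-1) = -16
x=6: %3==0, res = (-16)+6 = -10
x=11: not %3==0, res = (-10)-11 = -21
x=8: not %3==0, res = (-21)-8 = -29
x=13: not %3==0, res = (-29)-13 = -42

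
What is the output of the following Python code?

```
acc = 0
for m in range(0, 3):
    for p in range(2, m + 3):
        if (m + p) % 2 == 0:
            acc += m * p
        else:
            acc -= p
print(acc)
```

m=0,p=2: even sum, acc = 0+0 = 0
m=1,p=2: odd sum, acc = 0-2 = -2
m=1,p=3: even sum, acc = (-2)+3 = 1
m=2,p=2: even sum, acc = 1+4 = 5
m=2,p=3: odd sum, acc = 5-3 = 2
m=2,p=4: even sum, acc = 2+8 = 10

10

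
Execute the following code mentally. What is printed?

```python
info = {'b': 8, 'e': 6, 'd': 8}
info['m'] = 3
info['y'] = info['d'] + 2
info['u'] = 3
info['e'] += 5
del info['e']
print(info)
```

{'b': 8, 'd': 8, 'm': 3, 'y': 10, 'u': 3}

info['m'] = 3 → {'b': 8, 'e': 6, 'd': 8, 'm': 3}
info['y'] = info['d']+2 = 10 → {'b': 8, 'e': 6, 'd': 8, 'm': 3, 'y': 10}
info['u'] = 3 → {'b': 8, 'e': 6, 'd': 8, 'm': 3, 'y': 10, 'u': 3}
info['e'] = 6+5 = 11 → {'b': 8, 'e': 11, 'd': 8, 'm': 3, 'y': 10, 'u': 3}
del 'e' → {'b': 8, 'd': 8, 'm': 3, 'y': 10, 'u': 3}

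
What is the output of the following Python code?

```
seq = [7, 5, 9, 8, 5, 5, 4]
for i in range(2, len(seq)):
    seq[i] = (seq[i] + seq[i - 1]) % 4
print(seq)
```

[7, 5, 2, 2, 3, 0, 0]

i=2: seq[2] = (9+5)%4 = 2 → [7, 5, 2, 8, 5, 5, 4]
i=3: seq[3] = (8+2)%4 = 2 → [7, 5, 2, 2, 5, 5, 4]
i=4: seq[4] = (5+2)%4 = 3 → [7, 5, 2, 2, 3, 5, 4]
i=5: seq[5] = (5+3)%4 = 0 → [7, 5, 2, 2, 3, 0, 4]
i=6: seq[6] = (4+0)%4 = 0 → [7, 5, 2, 2, 3, 0, 0]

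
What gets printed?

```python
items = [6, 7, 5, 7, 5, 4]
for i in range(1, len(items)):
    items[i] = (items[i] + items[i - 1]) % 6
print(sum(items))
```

12

i=1: items[1] = (7+6)%6 = 1 → [6, 1, 5, 7, 5, 4]
i=2: items[2] = (5+1)%6 = 0 → [6, 1, 0, 7, 5, 4]
i=3: items[3] = (7+0)%6 = 1 → [6, 1, 0, 1, 5, 4]
i=4: items[4] = (5+1)%6 = 0 → [6, 1, 0, 1, 0, 4]
i=5: items[5] = (4+0)%6 = 4 → [6, 1, 0, 1, 0, 4]
sum = 12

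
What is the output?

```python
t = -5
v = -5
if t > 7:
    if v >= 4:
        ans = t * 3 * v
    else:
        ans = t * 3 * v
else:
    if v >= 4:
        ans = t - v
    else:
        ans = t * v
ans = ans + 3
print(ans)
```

28

t=-5, v=-5
t > 7 is False; v >= 4 is False
→ ans = t * v = 25
ans = 25+3 = 28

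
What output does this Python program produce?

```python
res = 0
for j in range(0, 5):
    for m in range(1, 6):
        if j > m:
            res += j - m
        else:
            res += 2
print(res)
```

48

j=0,m=1: not 0>1, res = 0+2 = 2
j=0,m=2: not 0>2, res = 2+2 = 4
j=0,m=3: not 0>3, res = 4+2 = 6
j=0,m=4: not 0>4, res = 6+2 = 8
j=0,m=5: not 0>5, res = 8+2 = 10
j=1,m=1: not 1>1, res = 10+2 = 12
j=1,m=2: not 1>2, res = 12+2 = 14
j=1,m=3: not 1>3, res = 14+2 = 16
j=1,m=4: not 1>4, res = 16+2 = 18
j=1,m=5: not 1>5, res = 18+2 = 20
j=2,m=1: 2>1, res = 20+1 = 21
j=2,m=2: not 2>2, res = 21+2 = 23
j=2,m=3: not 2>3, res = 23+2 = 25
j=2,m=4: not 2>4, res = 25+2 = 27
j=2,m=5: not 2>5, res = 27+2 = 29
j=3,m=1: 3>1, res = 29+2 = 31
j=3,m=2: 3>2, res = 31+1 = 32
j=3,m=3: not 3>3, res = 32+2 = 34
j=3,m=4: not 3>4, res = 34+2 = 36
j=3,m=5: not 3>5, res = 36+2 = 38
j=4,m=1: 4>1, res = 38+3 = 41
j=4,m=2: 4>2, res = 41+2 = 43
j=4,m=3: 4>3, res = 43+1 = 44
j=4,m=4: not 4>4, res = 44+2 = 46
j=4,m=5: not 4>5, res = 46+2 = 48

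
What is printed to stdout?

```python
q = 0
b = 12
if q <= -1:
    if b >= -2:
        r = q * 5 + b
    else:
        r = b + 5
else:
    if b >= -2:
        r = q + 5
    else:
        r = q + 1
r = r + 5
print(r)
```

10

q=0, b=12
q <= -1 is False; b >= -2 is True
→ r = q + 5 = 5
r = 5+5 = 10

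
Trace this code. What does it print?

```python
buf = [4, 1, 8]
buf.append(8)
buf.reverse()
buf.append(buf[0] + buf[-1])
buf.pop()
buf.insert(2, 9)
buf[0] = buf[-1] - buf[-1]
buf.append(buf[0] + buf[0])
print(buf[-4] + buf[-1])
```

append 8 → [4, 1, 8, 8]
reverse → [8, 8, 1, 4]
append buf[0]+buf[-1] = 8+4 = 12 → [8, 8, 1, 4, 12]
pop() removes 12 → [8, 8, 1, 4]
insert 9 at 2 → [8, 8, 9, 1, 4]
buf[0] = buf[-1]-buf[-1] = 4-4 = 0 → [0, 8, 9, 1, 4]
append buf[0]+buf[0] = 0+0 = 0 → [0, 8, 9, 1, 4, 0]
buf[-4]+buf[-1] = 9+0 = 9

9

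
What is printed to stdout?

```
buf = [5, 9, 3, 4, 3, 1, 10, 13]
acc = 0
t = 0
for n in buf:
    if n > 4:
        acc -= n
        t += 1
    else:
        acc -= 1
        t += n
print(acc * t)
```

-615

n=5: >4, acc = 0-5 = -5; t=1
n=9: >4, acc = (-5)-9 = -14; t=2
n=3: not >4, acc = (-14)-1 = -15; t=5
n=4: not >4, acc = (-15)-1 = -16; t=9
n=3: not >4, acc = (-16)-1 = -17; t=12
n=1: not >4, acc = (-17)-1 = -18; t=13
n=10: >4, acc = (-18)-10 = -28; t=14
n=13: >4, acc = (-28)-13 = -41; t=15
acc*t = (-41)*15 = -615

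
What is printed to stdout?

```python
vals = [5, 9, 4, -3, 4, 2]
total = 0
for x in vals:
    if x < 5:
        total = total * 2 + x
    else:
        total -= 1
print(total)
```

-2

x=5: not <5, total = 0-1 = -1
x=9: not <5, total = (-1)-1 = -2
x=4: <5, total = (-2)*2+4 = 0
x=-3: <5, total = 0*2+(-3) = -3
x=4: <5, total = (-3)*2+4 = -2
x=2: <5, total = (-2)*2+2 = -2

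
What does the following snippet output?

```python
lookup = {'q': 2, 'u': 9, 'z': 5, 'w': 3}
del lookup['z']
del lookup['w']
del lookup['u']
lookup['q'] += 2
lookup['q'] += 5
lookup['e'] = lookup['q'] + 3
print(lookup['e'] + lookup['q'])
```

del 'z' → {'q': 2, 'u': 9, 'w': 3}
del 'w' → {'q': 2, 'u': 9}
del 'u' → {'q': 2}
lookup['q'] = 2+2 = 4 → {'q': 4}
lookup['q'] = 4+5 = 9 → {'q': 9}
lookup['e'] = lookup['q']+3 = 12 → {'q': 9, 'e': 12}
lookup['e']+lookup['q'] = 12+9 = 21

21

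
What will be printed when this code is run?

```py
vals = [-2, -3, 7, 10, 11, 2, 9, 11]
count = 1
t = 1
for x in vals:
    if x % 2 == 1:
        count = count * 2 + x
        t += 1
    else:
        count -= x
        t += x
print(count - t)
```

73

x=-2: not odd, count = 1-(-2) = 3; t=-1
x=-3: odd, count = 3*2+(-3) = 3; t=0
x=7: odd, count = 3*2+7 = 13; t=1
x=10: not odd, count = 13-10 = 3; t=11
x=11: odd, count = 3*2+11 = 17; t=12
x=2: not odd, count = 17-2 = 15; t=14
x=9: odd, count = 15*2+9 = 39; t=15
x=11: odd, count = 39*2+11 = 89; t=16
count-t = 89-16 = 73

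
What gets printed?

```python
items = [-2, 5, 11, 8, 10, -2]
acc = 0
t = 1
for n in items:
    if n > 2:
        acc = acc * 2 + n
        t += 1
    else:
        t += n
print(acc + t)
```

111

n=-2: not >2; t=-1
n=5: >2, acc = 0*2+5 = 5; t=0
n=11: >2, acc = 5*2+11 = 21; t=1
n=8: >2, acc = 21*2+8 = 50; t=2
n=10: >2, acc = 50*2+10 = 110; t=3
n=-2: not >2; t=1
acc+t = 110+1 = 111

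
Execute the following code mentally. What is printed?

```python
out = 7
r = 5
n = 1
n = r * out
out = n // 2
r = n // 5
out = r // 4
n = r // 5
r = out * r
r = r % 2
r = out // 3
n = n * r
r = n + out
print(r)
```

n = 5*7 = 35
out = 35//2 = 17
r = 35//5 = 7
out = 7//4 = 1
n = 7//5 = 1
r = 1*7 = 7
r = 7%2 = 1
r = 1//3 = 0
n = 1*0 = 0
r = 0+1 = 1

1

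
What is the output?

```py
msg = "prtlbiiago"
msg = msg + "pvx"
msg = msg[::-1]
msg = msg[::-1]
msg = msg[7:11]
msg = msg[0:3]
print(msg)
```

+ 'pvx' → 'prtlbiiagopvx'
reverse → 'xvpogaiibltrp'
reverse → 'prtlbiiagopvx'
slice [7:11] → 'agop'
slice [0:3] → 'ago'

ago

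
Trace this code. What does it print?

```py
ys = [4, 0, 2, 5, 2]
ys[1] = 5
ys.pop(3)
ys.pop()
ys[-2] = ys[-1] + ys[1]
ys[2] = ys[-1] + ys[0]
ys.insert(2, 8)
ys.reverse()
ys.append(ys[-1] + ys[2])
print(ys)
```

[6, 8, 7, 4, 11]

ys[1] = 5 → [4, 5, 2, 5, 2]
pop(3) removes 5 → [4, 5, 2, 2]
pop() removes 2 → [4, 5, 2]
ys[-2] = ys[-1]+ys[1] = 2+5 = 7 → [4, 7, 2]
ys[2] = ys[-1]+ys[0] = 2+4 = 6 → [4, 7, 6]
insert 8 at 2 → [4, 7, 8, 6]
reverse → [6, 8, 7, 4]
append ys[-1]+ys[2] = 4+7 = 11 → [6, 8, 7, 4, 11]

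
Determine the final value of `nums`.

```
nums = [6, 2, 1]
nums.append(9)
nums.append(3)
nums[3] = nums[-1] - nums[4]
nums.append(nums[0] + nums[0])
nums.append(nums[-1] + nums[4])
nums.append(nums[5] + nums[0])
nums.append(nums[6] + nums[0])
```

append 9 → [6, 2, 1, 9]
append 3 → [6, 2, 1, 9, 3]
nums[3] = nums[-1]-nums[4] = 3-3 = 0 → [6, 2, 1, 0, 3]
append nums[0]+nums[0] = 6+6 = 12 → [6, 2, 1, 0, 3, 12]
append nums[-1]+nums[4] = 12+3 = 15 → [6, 2, 1, 0, 3, 12, 15]
append nums[5]+nums[0] = 12+6 = 18 → [6, 2, 1, 0, 3, 12, 15, 18]
append nums[6]+nums[0] = 15+6 = 21 → [6, 2, 1, 0, 3, 12, 15, 18, 21]

[6, 2, 1, 0, 3, 12, 15, 18, 21]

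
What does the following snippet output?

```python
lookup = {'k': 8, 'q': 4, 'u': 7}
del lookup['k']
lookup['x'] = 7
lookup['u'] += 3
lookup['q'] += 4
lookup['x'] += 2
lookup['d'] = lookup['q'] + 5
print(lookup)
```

del 'k' → {'q': 4, 'u': 7}
lookup['x'] = 7 → {'q': 4, 'u': 7, 'x': 7}
lookup['u'] = 7+3 = 10 → {'q': 4, 'u': 10, 'x': 7}
lookup['q'] = 4+4 = 8 → {'q': 8, 'u': 10, 'x': 7}
lookup['x'] = 7+2 = 9 → {'q': 8, 'u': 10, 'x': 9}
lookup['d'] = lookup['q']+5 = 13 → {'q': 8, 'u': 10, 'x': 9, 'd': 13}

{'q': 8, 'u': 10, 'x': 9, 'd': 13}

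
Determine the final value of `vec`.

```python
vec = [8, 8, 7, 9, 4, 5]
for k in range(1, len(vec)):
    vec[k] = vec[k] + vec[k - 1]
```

[8, 16, 23, 32, 36, 41]

k=1: vec[1] = 8+8 = 16 → [8, 16, 7, 9, 4, 5]
k=2: vec[2] = 7+16 = 23 → [8, 16, 23, 9, 4, 5]
k=3: vec[3] = 9+23 = 32 → [8, 16, 23, 32, 4, 5]
k=4: vec[4] = 4+32 = 36 → [8, 16, 23, 32, 36, 5]
k=5: vec[5] = 5+36 = 41 → [8, 16, 23, 32, 36, 41]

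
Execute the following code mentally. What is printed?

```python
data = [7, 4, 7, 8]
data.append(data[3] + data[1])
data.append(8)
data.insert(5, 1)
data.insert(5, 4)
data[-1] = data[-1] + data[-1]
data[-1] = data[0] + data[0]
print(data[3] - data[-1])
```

-6

append data[3]+data[1] = 8+4 = 12 → [7, 4, 7, 8, 12]
append 8 → [7, 4, 7, 8, 12, 8]
insert 1 at 5 → [7, 4, 7, 8, 12, 1, 8]
insert 4 at 5 → [7, 4, 7, 8, 12, 4, 1, 8]
data[-1] = data[-1]+data[-1] = 8+8 = 16 → [7, 4, 7, 8, 12, 4, 1, 16]
data[-1] = data[0]+data[0] = 7+7 = 14 → [7, 4, 7, 8, 12, 4, 1, 14]
data[3]-data[-1] = 8-14 = -6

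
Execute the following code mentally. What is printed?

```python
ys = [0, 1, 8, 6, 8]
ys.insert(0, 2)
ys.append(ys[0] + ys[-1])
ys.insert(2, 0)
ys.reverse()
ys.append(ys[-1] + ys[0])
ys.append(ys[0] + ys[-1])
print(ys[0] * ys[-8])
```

60

insert 2 at 0 → [2, 0, 1, 8, 6, 8]
append ys[0]+ys[-1] = 2+8 = 10 → [2, 0, 1, 8, 6, 8, 10]
insert 0 at 2 → [2, 0, 0, 1, 8, 6, 8, 10]
reverse → [10, 8, 6, 8, 1, 0, 0, 2]
append ys[-1]+ys[0] = 2+10 = 12 → [10, 8, 6, 8, 1, 0, 0, 2, 12]
append ys[0]+ys[-1] = 10+12 = 22 → [10, 8, 6, 8, 1, 0, 0, 2, 12, 22]
ys[0]*ys[-8] = 10*6 = 60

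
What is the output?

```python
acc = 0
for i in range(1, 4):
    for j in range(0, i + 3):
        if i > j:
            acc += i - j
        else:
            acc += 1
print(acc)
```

19

i=1,j=0: 1>0, acc = 0+1 = 1
i=1,j=1: not 1>1, acc = 1+1 = 2
i=1,j=2: not 1>2, acc = 2+1 = 3
i=1,j=3: not 1>3, acc = 3+1 = 4
i=2,j=0: 2>0, acc = 4+2 = 6
i=2,j=1: 2>1, acc = 6+1 = 7
i=2,j=2: not 2>2, acc = 7+1 = 8
i=2,j=3: not 2>3, acc = 8+1 = 9
i=2,j=4: not 2>4, acc = 9+1 = 10
i=3,j=0: 3>0, acc = 10+3 = 13
i=3,j=1: 3>1, acc = 13+2 = 15
i=3,j=2: 3>2, acc = 15+1 = 16
i=3,j=3: not 3>3, acc = 16+1 = 17
i=3,j=4: not 3>4, acc = 17+1 = 18
i=3,j=5: not 3>5, acc = 18+1 = 19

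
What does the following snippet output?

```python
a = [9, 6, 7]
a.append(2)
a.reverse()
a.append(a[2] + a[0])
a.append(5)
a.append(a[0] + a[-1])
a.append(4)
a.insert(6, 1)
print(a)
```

[2, 7, 6, 9, 8, 5, 1, 7, 4]

append 2 → [9, 6, 7, 2]
reverse → [2, 7, 6, 9]
append a[2]+a[0] = 6+2 = 8 → [2, 7, 6, 9, 8]
append 5 → [2, 7, 6, 9, 8, 5]
append a[0]+a[-1] = 2+5 = 7 → [2, 7, 6, 9, 8, 5, 7]
append 4 → [2, 7, 6, 9, 8, 5, 7, 4]
insert 1 at 6 → [2, 7, 6, 9, 8, 5, 1, 7, 4]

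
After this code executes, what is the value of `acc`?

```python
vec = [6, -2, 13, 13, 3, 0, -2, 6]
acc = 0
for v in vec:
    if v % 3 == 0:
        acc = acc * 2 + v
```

v=6: %3==0, acc = 0*2+6 = 6
v=-2: not %3==0
v=13: not %3==0
v=13: not %3==0
v=3: %3==0, acc = 6*2+3 = 15
v=0: %3==0, acc = 15*2+0 = 30
v=-2: not %3==0
v=6: %3==0, acc = 30*2+6 = 66

66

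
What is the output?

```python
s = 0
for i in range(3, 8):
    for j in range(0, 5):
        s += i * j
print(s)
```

250

i=3,j=0: s = 0+0 = 0
i=3,j=1: s = 0+3 = 3
i=3,j=2: s = 3+6 = 9
i=3,j=3: s = 9+9 = 18
i=3,j=4: s = 18+12 = 30
i=4,j=0: s = 30+0 = 30
i=4,j=1: s = 30+4 = 34
i=4,j=2: s = 34+8 = 42
i=4,j=3: s = 42+12 = 54
i=4,j=4: s = 54+16 = 70
i=5,j=0: s = 70+0 = 70
i=5,j=1: s = 70+5 = 75
i=5,j=2: s = 75+10 = 85
i=5,j=3: s = 85+15 = 100
i=5,j=4: s = 100+20 = 120
i=6,j=0: s = 120+0 = 120
i=6,j=1: s = 120+6 = 126
i=6,j=2: s = 126+12 = 138
i=6,j=3: s = 138+18 = 156
i=6,j=4: s = 156+24 = 180
i=7,j=0: s = 180+0 = 180
i=7,j=1: s = 180+7 = 187
i=7,j=2: s = 187+14 = 201
i=7,j=3: s = 201+21 = 222
i=7,j=4: s = 222+28 = 250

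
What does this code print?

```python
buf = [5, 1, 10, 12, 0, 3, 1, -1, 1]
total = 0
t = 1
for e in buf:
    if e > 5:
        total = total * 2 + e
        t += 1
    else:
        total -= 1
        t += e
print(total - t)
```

e=5: not >5, total = 0-1 = -1; t=6
e=1: not >5, total = (-1)-1 = -2; t=7
e=10: >5, total = (-2)*2+10 = 6; t=8
e=12: >5, total = 6*2+12 = 24; t=9
e=0: not >5, total = 24-1 = 23; t=9
e=3: not >5, total = 23-1 = 22; t=12
e=1: not >5, total = 22-1 = 21; t=13
e=-1: not >5, total = 21-1 = 20; t=12
e=1: not >5, total = 20-1 = 19; t=13
total-t = 19-13 = 6

6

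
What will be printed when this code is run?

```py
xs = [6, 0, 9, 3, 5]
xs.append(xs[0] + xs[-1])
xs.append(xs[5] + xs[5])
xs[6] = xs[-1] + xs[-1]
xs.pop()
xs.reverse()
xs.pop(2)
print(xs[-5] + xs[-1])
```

17

append xs[0]+xs[-1] = 6+5 = 11 → [6, 0, 9, 3, 5, 11]
append xs[5]+xs[5] = 11+11 = 22 → [6, 0, 9, 3, 5, 11, 22]
xs[6] = xs[-1]+xs[-1] = 22+22 = 44 → [6, 0, 9, 3, 5, 11, 44]
pop() removes 44 → [6, 0, 9, 3, 5, 11]
reverse → [11, 5, 3, 9, 0, 6]
pop(2) removes 3 → [11, 5, 9, 0, 6]
xs[-5]+xs[-1] = 11+6 = 17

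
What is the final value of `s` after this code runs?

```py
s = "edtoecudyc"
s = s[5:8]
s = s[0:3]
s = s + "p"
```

slice [5:8] → 'cud'
slice [0:3] → 'cud'
+ 'p' → 'cudp'

'cudp'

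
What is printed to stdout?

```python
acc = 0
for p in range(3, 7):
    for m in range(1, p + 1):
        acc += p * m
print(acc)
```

259

p=3,m=1: acc = 0+3 = 3
p=3,m=2: acc = 3+6 = 9
p=3,m=3: acc = 9+9 = 18
p=4,m=1: acc = 18+4 = 22
p=4,m=2: acc = 22+8 = 30
p=4,m=3: acc = 30+12 = 42
p=4,m=4: acc = 42+16 = 58
p=5,m=1: acc = 58+5 = 63
p=5,m=2: acc = 63+10 = 73
p=5,m=3: acc = 73+15 = 88
p=5,m=4: acc = 88+20 = 108
p=5,m=5: acc = 108+25 = 133
p=6,m=1: acc = 133+6 = 139
p=6,m=2: acc = 139+12 = 151
p=6,m=3: acc = 151+18 = 169
p=6,m=4: acc = 169+24 = 193
p=6,m=5: acc = 193+30 = 223
p=6,m=6: acc = 223+36 = 259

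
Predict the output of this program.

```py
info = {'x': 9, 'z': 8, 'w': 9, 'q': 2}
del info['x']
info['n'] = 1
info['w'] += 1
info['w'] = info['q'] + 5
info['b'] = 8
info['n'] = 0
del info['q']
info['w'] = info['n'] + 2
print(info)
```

{'z': 8, 'w': 2, 'n': 0, 'b': 8}

del 'x' → {'z': 8, 'w': 9, 'q': 2}
info['n'] = 1 → {'z': 8, 'w': 9, 'q': 2, 'n': 1}
info['w'] = 9+1 = 10 → {'z': 8, 'w': 10, 'q': 2, 'n': 1}
info['w'] = info['q']+5 = 7 → {'z': 8, 'w': 7, 'q': 2, 'n': 1}
info['b'] = 8 → {'z': 8, 'w': 7, 'q': 2, 'n': 1, 'b': 8}
info['n'] = 0 → {'z': 8, 'w': 7, 'q': 2, 'n': 0, 'b': 8}
del 'q' → {'z': 8, 'w': 7, 'n': 0, 'b': 8}
info['w'] = info['n']+2 = 2 → {'z': 8, 'w': 2, 'n': 0, 'b': 8}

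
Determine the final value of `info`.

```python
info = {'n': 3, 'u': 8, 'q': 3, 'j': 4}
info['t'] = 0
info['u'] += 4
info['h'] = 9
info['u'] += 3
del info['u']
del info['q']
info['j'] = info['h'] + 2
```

info['t'] = 0 → {'n': 3, 'u': 8, 'q': 3, 'j': 4, 't': 0}
info['u'] = 8+4 = 12 → {'n': 3, 'u': 12, 'q': 3, 'j': 4, 't': 0}
info['h'] = 9 → {'n': 3, 'u': 12, 'q': 3, 'j': 4, 't': 0, 'h': 9}
info['u'] = 12+3 = 15 → {'n': 3, 'u': 15, 'q': 3, 'j': 4, 't': 0, 'h': 9}
del 'u' → {'n': 3, 'q': 3, 'j': 4, 't': 0, 'h': 9}
del 'q' → {'n': 3, 'j': 4, 't': 0, 'h': 9}
info['j'] = info['h']+2 = 11 → {'n': 3, 'j': 11, 't': 0, 'h': 9}

{'n': 3, 'j': 11, 't': 0, 'h': 9}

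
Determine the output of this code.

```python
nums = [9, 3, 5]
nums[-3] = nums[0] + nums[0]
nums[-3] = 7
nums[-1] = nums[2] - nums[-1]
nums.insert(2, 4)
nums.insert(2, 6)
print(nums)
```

[7, 3, 6, 4, 0]

nums[-3] = nums[0]+nums[0] = 9+9 = 18 → [18, 3, 5]
nums[-3] = 7 → [7, 3, 5]
nums[-1] = nums[2]-nums[-1] = 5-5 = 0 → [7, 3, 0]
insert 4 at 2 → [7, 3, 4, 0]
insert 6 at 2 → [7, 3, 6, 4, 0]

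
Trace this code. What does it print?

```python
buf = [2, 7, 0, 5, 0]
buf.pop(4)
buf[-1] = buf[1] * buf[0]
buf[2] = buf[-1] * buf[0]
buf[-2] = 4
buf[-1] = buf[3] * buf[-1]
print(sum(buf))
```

209

pop(4) removes 0 → [2, 7, 0, 5]
buf[-1] = buf[1]*buf[0] = 7*2 = 14 → [2, 7, 0, 14]
buf[2] = buf[-1]*buf[0] = 14*2 = 28 → [2, 7, 28, 14]
buf[-2] = 4 → [2, 7, 4, 14]
buf[-1] = buf[3]*buf[-1] = 14*14 = 196 → [2, 7, 4, 196]
sum = 209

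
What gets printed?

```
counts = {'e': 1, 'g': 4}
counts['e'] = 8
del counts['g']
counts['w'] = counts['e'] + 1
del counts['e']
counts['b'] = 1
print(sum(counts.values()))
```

10

counts['e'] = 8 → {'e': 8, 'g': 4}
del 'g' → {'e': 8}
counts['w'] = counts['e']+1 = 9 → {'e': 8, 'w': 9}
del 'e' → {'w': 9}
counts['b'] = 1 → {'w': 9, 'b': 1}
sum of values = 10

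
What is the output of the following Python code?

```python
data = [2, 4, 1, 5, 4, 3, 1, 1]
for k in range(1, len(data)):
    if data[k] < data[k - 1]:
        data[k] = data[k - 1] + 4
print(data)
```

k=1: 4>=2, unchanged → [2, 4, 1, 5, 4, 3, 1, 1]
k=2: 1<4, data[2] = 4+4 = 8 → [2, 4, 8, 5, 4, 3, 1, 1]
k=3: 5<8, data[3] = 8+4 = 12 → [2, 4, 8, 12, 4, 3, 1, 1]
k=4: 4<12, data[4] = 12+4 = 16 → [2, 4, 8, 12, 16, 3, 1, 1]
k=5: 3<16, data[5] = 16+4 = 20 → [2, 4, 8, 12, 16, 20, 1, 1]
k=6: 1<20, data[6] = 20+4 = 24 → [2, 4, 8, 12, 16, 20, 24, 1]
k=7: 1<24, data[7] = 24+4 = 28 → [2, 4, 8, 12, 16, 20, 24, 28]

[2, 4, 8, 12, 16, 20, 24, 28]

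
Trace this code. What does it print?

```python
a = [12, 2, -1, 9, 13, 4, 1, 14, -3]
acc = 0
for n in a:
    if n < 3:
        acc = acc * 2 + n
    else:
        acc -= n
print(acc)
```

n=12: not <3, acc = 0-12 = -12
n=2: <3, acc = (-12)*2+2 = -22
n=-1: <3, acc = (-22)*2+(-1) = -45
n=9: not <3, acc = (-45)-9 = -54
n=13: not <3, acc = (-54)-13 = -67
n=4: not <3, acc = (-67)-4 = -71
n=1: <3, acc = (-71)*2+1 = -141
n=14: not <3, acc = (-141)-14 = -155
n=-3: <3, acc = (-155)*2+(-3) = -313

-313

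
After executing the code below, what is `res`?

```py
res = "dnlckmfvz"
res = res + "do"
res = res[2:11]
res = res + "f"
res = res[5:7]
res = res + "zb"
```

+ 'do' → 'dnlckmfvzdo'
slice [2:11] → 'lckmfvzdo'
+ 'f' → 'lckmfvzdof'
slice [5:7] → 'vz'
+ 'zb' → 'vzzb'

'vzzb'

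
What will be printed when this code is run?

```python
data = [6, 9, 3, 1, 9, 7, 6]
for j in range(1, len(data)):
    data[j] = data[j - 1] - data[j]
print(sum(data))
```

-78

j=1: data[1] = 6-9 = -3 → [6, -3, 3, 1, 9, 7, 6]
j=2: data[2] = (-3)-3 = -6 → [6, -3, -6, 1, 9, 7, 6]
j=3: data[3] = (-6)-1 = -7 → [6, -3, -6, -7, 9, 7, 6]
j=4: data[4] = (-7)-9 = -16 → [6, -3, -6, -7, -16, 7, 6]
j=5: data[5] = (-16)-7 = -23 → [6, -3, -6, -7, -16, -23, 6]
j=6: data[6] = (-23)-6 = -29 → [6, -3, -6, -7, -16, -23, -29]
sum = -78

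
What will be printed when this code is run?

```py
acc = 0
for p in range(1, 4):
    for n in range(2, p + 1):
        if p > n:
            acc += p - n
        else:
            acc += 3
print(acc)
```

p=2,n=2: not 2>2, acc = 0+3 = 3
p=3,n=2: 3>2, acc = 3+1 = 4
p=3,n=3: not 3>3, acc = 4+3 = 7

7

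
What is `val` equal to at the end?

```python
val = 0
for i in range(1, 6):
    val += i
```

i=1: val = 0+1 = 1
i=2: val = 1+2 = 3
i=3: val = 3+3 = 6
i=4: val = 6+4 = 10
i=5: val = 10+5 = 15

15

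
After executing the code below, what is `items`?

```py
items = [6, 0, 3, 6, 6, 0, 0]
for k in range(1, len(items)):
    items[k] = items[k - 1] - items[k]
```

k=1: items[1] = 6-0 = 6 → [6, 6, 3, 6, 6, 0, 0]
k=2: items[2] = 6-3 = 3 → [6, 6, 3, 6, 6, 0, 0]
k=3: items[3] = 3-6 = -3 → [6, 6, 3, -3, 6, 0, 0]
k=4: items[4] = (-3)-6 = -9 → [6, 6, 3, -3, -9, 0, 0]
k=5: items[5] = (-9)-0 = -9 → [6, 6, 3, -3, -9, -9, 0]
k=6: items[6] = (-9)-0 = -9 → [6, 6, 3, -3, -9, -9, -9]

[6, 6, 3, -3, -9, -9, -9]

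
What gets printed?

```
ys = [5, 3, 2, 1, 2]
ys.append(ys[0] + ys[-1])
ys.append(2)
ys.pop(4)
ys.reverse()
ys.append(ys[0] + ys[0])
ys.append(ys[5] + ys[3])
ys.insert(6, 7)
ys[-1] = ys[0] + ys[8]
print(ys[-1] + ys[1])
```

16

append ys[0]+ys[-1] = 5+2 = 7 → [5, 3, 2, 1, 2, 7]
append 2 → [5, 3, 2, 1, 2, 7, 2]
pop(4) removes 2 → [5, 3, 2, 1, 7, 2]
reverse → [2, 7, 1, 2, 3, 5]
append ys[0]+ys[0] = 2+2 = 4 → [2, 7, 1, 2, 3, 5, 4]
append ys[5]+ys[3] = 5+2 = 7 → [2, 7, 1, 2, 3, 5, 4, 7]
insert 7 at 6 → [2, 7, 1, 2, 3, 5, 7, 4, 7]
ys[-1] = ys[0]+ys[8] = 2+7 = 9 → [2, 7, 1, 2, 3, 5, 7, 4, 9]
ys[-1]+ys[1] = 9+7 = 16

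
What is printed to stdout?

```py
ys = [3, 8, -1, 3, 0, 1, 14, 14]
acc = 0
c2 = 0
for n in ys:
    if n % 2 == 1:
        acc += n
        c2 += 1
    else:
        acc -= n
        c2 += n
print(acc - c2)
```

-70

n=3: odd, acc = 0+3 = 3; c2=1
n=8: not odd, acc = 3-8 = -5; c2=9
n=-1: odd, acc = (-5)+(-1) = -6; c2=10
n=3: odd, acc = (-6)+3 = -3; c2=11
n=0: not odd, acc = (-3)-0 = -3; c2=11
n=1: odd, acc = (-3)+1 = -2; c2=12
n=14: not odd, acc = (-2)-14 = -16; c2=26
n=14: not odd, acc = (-16)-14 = -30; c2=40
acc-c2 = (-30)-40 = -70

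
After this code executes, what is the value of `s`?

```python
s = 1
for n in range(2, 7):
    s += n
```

21

n=2: s = 1+2 = 3
n=3: s = 3+3 = 6
n=4: s = 6+4 = 10
n=5: s = 10+5 = 15
n=6: s = 15+6 = 21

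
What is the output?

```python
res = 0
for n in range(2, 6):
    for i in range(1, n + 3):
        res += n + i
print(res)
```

n=2,i=1: res = 0+3 = 3
n=2,i=2: res = 3+4 = 7
n=2,i=3: res = 7+5 = 12
n=2,i=4: res = 12+6 = 18
n=3,i=1: res = 18+4 = 22
n=3,i=2: res = 22+5 = 27
n=3,i=3: res = 27+6 = 33
n=3,i=4: res = 33+7 = 40
n=3,i=5: res = 40+8 = 48
n=4,i=1: res = 48+5 = 53
n=4,i=2: res = 53+6 = 59
n=4,i=3: res = 59+7 = 66
n=4,i=4: res = 66+8 = 74
n=4,i=5: res = 74+9 = 83
n=4,i=6: res = 83+10 = 93
n=5,i=1: res = 93+6 = 99
n=5,i=2: res = 99+7 = 106
n=5,i=3: res = 106+8 = 114
n=5,i=4: res = 114+9 = 123
n=5,i=5: res = 123+10 = 133
n=5,i=6: res = 133+11 = 144
n=5,i=7: res = 144+12 = 156

156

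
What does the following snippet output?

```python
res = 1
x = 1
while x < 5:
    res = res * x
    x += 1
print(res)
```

24

x=1: res = 1*1 = 1
x=2: res = 1*2 = 2
x=3: res = 2*3 = 6
x=4: res = 6*4 = 24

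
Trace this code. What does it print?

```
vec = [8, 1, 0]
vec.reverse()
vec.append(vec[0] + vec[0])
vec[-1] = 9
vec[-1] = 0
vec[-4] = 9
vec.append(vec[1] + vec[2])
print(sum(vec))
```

reverse → [0, 1, 8]
append vec[0]+vec[0] = 0+0 = 0 → [0, 1, 8, 0]
vec[-1] = 9 → [0, 1, 8, 9]
vec[-1] = 0 → [0, 1, 8, 0]
vec[-4] = 9 → [9, 1, 8, 0]
append vec[1]+vec[2] = 1+8 = 9 → [9, 1, 8, 0, 9]
sum = 27

27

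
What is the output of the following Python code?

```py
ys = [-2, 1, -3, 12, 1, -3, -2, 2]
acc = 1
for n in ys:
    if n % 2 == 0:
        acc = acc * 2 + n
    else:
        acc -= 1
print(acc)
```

n=-2: even, acc = 1*2+(-2) = 0
n=1: not even, acc = 0-1 = -1
n=-3: not even, acc = (-1)-1 = -2
n=12: even, acc = (-2)*2+12 = 8
n=1: not even, acc = 8-1 = 7
n=-3: not even, acc = 7-1 = 6
n=-2: even, acc = 6*2+(-2) = 10
n=2: even, acc = 10*2+2 = 22

22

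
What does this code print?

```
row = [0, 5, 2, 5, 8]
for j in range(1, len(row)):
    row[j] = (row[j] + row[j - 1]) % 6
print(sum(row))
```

j=1: row[1] = (5+0)%6 = 5 → [0, 5, 2, 5, 8]
j=2: row[2] = (2+5)%6 = 1 → [0, 5, 1, 5, 8]
j=3: row[3] = (5+1)%6 = 0 → [0, 5, 1, 0, 8]
j=4: row[4] = (8+0)%6 = 2 → [0, 5, 1, 0, 2]
sum = 8

8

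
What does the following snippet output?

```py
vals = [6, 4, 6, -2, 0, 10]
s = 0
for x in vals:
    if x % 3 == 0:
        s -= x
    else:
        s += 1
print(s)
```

-9

x=6: %3==0, s = 0-6 = -6
x=4: not %3==0, s = (-6)+1 = -5
x=6: %3==0, s = (-5)-6 = -11
x=-2: not %3==0, s = (-11)+1 = -10
x=0: %3==0, s = (-10)-0 = -10
x=10: not %3==0, s = (-10)+1 = -9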